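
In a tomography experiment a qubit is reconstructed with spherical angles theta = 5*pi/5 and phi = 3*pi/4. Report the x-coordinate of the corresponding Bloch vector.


theta = 3.1416, phi = 2.3562
r_x = sin(theta)*cos(phi) = 0.0000 * -0.7071
r_x = 0.0000

0.0000


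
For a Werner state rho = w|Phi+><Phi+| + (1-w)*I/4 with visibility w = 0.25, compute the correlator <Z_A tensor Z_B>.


|Phi+> = (|00> + |11>)/sqrt(2)
For the pure Bell state, <Z_A Z_B> = +1 (Bell-state Pauli correlator).
The maximally-mixed part I/4 has tr(I/4 * P tensor P) = 0 for any traceless Pauli P.
So <Z_A Z_B>_rho = w * (+1) + (1 - w) * 0
= 0.25 * (+1)
= 0.2500

0.2500


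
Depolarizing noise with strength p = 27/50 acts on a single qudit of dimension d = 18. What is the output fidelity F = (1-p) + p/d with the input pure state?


F = (1-p) + p/d
= (1 - 0.5400) + 0.5400/18
= 0.4600 + 0.0300
= 0.4900

0.4900


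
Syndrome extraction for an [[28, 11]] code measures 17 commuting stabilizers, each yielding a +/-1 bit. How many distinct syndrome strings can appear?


Each stabilizer generator gives a binary (+1 or -1) measurement outcome.
With 17 independent generators:
Total syndromes = 2^17
= 131072

131072


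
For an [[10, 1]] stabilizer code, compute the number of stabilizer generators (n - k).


For an [[n,k]] stabilizer code:
Number of stabilizer generators = n - k
= 10 - 1
= 9

9


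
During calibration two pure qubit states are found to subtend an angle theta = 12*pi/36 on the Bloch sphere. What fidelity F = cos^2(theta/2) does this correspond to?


For states separated by angle theta on Bloch sphere:
F = cos^2(theta/2)
theta = 12*pi/36 = 1.0472
theta/2 = 0.5236
cos(theta/2) = 0.8660
F = 0.7500

0.7500


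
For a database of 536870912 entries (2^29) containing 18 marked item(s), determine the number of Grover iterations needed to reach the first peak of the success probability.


After j Grover iterations the success probability is P(j) = sin^2((2j+1)*theta), where sin(theta) = sqrt(k/N).
N = 2^29 = 536870912, k = 18
sin(theta) = sqrt(k/N) = 0.0001831054688
theta = arcsin(sqrt(k/N)) = 0.0001831054698 rad
P(j) reaches its first maximum when (2j+1)*theta is as close as possible to pi/2, i.e. j = round(pi/(4*theta) - 1/2).
pi/(4*theta) - 1/2 = 4288.8211
(For comparison, the common estimate pi/4 * sqrt(N/k) = 4289.3212; the exact maximiser is used here.)
Optimal iterations = 4289

4289


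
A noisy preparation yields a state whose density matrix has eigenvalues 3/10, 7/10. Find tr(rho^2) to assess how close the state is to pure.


tr(rho^2) = sum of eigenvalues squared
= (3/10)^2 + (7/10)^2
= (9 + 49) / 100
= 58/100
= 0.5800

0.5800


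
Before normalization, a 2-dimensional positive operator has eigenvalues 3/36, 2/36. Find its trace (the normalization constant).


tr(M) = sum of eigenvalues
= 3/36 + 2/36
= 5/36
= 0.1389

0.1389


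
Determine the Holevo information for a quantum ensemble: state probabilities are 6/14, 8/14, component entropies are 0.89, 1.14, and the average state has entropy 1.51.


chi = S(rho) - sum_i p_i * S(rho_i)
Weighted entropy = 6/14 * 0.89 + 8/14 * 1.14
= 1.0329
chi = 1.51 - 1.0329
= 0.4771

0.4771


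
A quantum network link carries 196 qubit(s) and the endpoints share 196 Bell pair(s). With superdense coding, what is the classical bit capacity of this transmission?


Superdense coding allows 2 classical bits per shared entangled pair.
196 pair(s) -> 2 * 196 = 392 classical bits

392


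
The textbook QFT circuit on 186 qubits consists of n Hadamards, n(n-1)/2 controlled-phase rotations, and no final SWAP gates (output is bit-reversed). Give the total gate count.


Hadamard gates: 186
Controlled rotations: n*(n-1)/2 = 186*185/2 = 17205
SWAP gates: 0 (omitted)
Total = 186 + 17205
= 17391

17391


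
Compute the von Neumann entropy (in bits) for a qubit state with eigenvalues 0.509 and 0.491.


S = -p*log2(p) - (1-p)*log2(1-p)
p = 0.5090, 1-p = 0.4910
= -0.5090 * log2(0.5090) - 0.4910 * log2(0.4910)
= -(-0.4959) - (-0.5039)
= 0.9998

0.9998


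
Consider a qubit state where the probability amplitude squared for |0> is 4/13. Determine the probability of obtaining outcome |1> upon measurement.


|alpha|^2 = 4/13 = 0.3077
|beta|^2 = 1 - 4/13 = 9/13 = 0.6923
P(|1>) = |beta|^2 = 0.6923

0.6923


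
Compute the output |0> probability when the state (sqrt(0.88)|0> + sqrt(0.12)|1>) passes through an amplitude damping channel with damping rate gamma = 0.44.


For amplitude damping with parameter gamma on state sqrt(a)|0> + sqrt(b)|1>:
alpha^2 = 0.88, beta^2 = 0.12
P(|0>) = alpha^2 + gamma * beta^2
= 0.88 + 0.44 * 0.12
= 0.88 + 0.0528
= 0.9328

0.9328


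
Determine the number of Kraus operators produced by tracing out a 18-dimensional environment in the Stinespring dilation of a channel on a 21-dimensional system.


Tracing out the environment in an orthonormal basis {|i>_E} gives Kraus operators K_i = <i|_E U |0>_E.
Number of Kraus operators = dim(H_env) = d_env
= 18

18


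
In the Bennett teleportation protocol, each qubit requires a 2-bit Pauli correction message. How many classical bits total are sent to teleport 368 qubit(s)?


Quantum teleportation requires 2 classical bits per qubit teleported.
368 qubit(s) -> 2 * 368 = 736 classical bits

736


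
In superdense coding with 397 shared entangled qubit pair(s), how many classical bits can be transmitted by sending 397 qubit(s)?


Superdense coding allows 2 classical bits per shared entangled pair.
397 pair(s) -> 2 * 397 = 794 classical bits

794


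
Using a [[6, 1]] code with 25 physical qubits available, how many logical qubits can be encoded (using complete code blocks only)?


Each code block uses 6 physical qubits for 1 logical qubit(s).
Number of complete blocks = floor(25 / 6) = 4
Logical qubits = 4 * 1
= 4

4


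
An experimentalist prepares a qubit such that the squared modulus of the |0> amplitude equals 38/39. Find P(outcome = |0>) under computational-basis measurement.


|alpha|^2 = 38/39 = 0.9744
|beta|^2 = 1 - 38/39 = 1/39 = 0.0256
P(|0>) = |alpha|^2 = 0.9744

0.9744


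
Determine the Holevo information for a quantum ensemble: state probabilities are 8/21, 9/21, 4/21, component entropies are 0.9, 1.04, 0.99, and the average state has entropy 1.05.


chi = S(rho) - sum_i p_i * S(rho_i)
Weighted entropy = 8/21 * 0.9 + 9/21 * 1.04 + 4/21 * 0.99
= 0.9771
chi = 1.05 - 0.9771
= 0.0729

0.0729


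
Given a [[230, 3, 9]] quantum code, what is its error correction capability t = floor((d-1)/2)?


Code parameters: [[230, 3, 9]], distance d = 9.
Number of correctable errors = floor((d-1)/2)
= floor((9 - 1)/2)
= floor(8/2)
= 4

4


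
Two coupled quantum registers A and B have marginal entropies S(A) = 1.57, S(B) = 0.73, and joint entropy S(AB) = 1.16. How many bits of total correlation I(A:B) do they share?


I(A:B) = S(A) + S(B) - S(AB)
= 1.57 + 0.73 - 1.16
= 1.1400

1.1400


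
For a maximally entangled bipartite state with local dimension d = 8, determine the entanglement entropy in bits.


For a maximally entangled state in d x d:
S = log2(d) = log2(8)
= 3.0000

3.0000


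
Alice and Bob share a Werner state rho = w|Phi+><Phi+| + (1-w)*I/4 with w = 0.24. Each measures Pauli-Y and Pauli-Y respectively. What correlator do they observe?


|Phi+> = (|00> + |11>)/sqrt(2)
For the pure Bell state, <Y_A Y_B> = -1 (Bell-state Pauli correlator).
The maximally-mixed part I/4 has tr(I/4 * P tensor P) = 0 for any traceless Pauli P.
So <Y_A Y_B>_rho = w * (-1) + (1 - w) * 0
= 0.24 * (-1)
= -0.2400

-0.2400


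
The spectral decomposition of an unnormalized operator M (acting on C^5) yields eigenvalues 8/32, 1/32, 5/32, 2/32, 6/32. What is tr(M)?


tr(M) = sum of eigenvalues
= 8/32 + 1/32 + 5/32 + 2/32 + 6/32
= 22/32
= 0.6875

0.6875


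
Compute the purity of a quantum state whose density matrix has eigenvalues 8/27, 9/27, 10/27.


tr(rho^2) = sum of eigenvalues squared
= (8/27)^2 + (9/27)^2 + (10/27)^2
= (64 + 81 + 100) / 729
= 245/729
= 0.3361

0.3361


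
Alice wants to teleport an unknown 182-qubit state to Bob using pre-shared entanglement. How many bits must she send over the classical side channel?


Quantum teleportation requires 2 classical bits per qubit teleported.
182 qubit(s) -> 2 * 182 = 364 classical bits

364


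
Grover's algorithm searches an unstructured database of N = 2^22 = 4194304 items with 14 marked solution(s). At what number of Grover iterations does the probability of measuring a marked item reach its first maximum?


After j Grover iterations the success probability is P(j) = sin^2((2j+1)*theta), where sin(theta) = sqrt(k/N).
N = 2^22 = 4194304, k = 14
sin(theta) = sqrt(k/N) = 0.001826981146
theta = arcsin(sqrt(k/N)) = 0.001826982162 rad
P(j) reaches its first maximum when (2j+1)*theta is as close as possible to pi/2, i.e. j = round(pi/(4*theta) - 1/2).
pi/(4*theta) - 1/2 = 429.3882
(For comparison, the common estimate pi/4 * sqrt(N/k) = 429.8885; the exact maximiser is used here.)
Optimal iterations = 429

429


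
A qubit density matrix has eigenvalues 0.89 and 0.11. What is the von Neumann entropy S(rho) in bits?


S = -p*log2(p) - (1-p)*log2(1-p)
p = 0.8900, 1-p = 0.1100
= -0.8900 * log2(0.8900) - 0.1100 * log2(0.1100)
= -(-0.1496) - (-0.3503)
= 0.4999

0.4999


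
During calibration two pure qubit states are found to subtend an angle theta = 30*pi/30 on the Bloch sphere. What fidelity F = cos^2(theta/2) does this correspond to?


For states separated by angle theta on Bloch sphere:
F = cos^2(theta/2)
theta = 30*pi/30 = 3.1416
theta/2 = 1.5708
cos(theta/2) = 0.0000
F = 0.0000

0.0000


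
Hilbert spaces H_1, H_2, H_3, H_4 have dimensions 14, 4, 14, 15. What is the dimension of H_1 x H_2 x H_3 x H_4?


dim(H_1 x H_2 x H_3 x H_4) = 14 * 4 * 14 * 15
= 56 * 14 * 15
= 784 * 15
= 11760

11760


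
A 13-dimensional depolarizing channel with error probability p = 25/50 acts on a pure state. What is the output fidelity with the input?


F = (1-p) + p/d
= (1 - 0.5000) + 0.5000/13
= 0.5000 + 0.0385
= 0.5385

0.5385


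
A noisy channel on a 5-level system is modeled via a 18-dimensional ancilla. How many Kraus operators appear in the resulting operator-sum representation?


Tracing out the environment in an orthonormal basis {|i>_E} gives Kraus operators K_i = <i|_E U |0>_E.
Number of Kraus operators = dim(H_env) = d_env
= 18

18


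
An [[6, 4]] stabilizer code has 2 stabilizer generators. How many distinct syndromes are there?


Each stabilizer generator gives a binary (+1 or -1) measurement outcome.
With 2 independent generators:
Total syndromes = 2^2
= 4

4


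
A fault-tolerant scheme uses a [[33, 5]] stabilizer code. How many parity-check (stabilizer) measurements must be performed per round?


For an [[n,k]] stabilizer code:
Number of stabilizer generators = n - k
= 33 - 5
= 28

28


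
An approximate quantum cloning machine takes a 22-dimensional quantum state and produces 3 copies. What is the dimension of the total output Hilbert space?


Output space = H^(tensor 3) where dim(H) = 22
dim = 22^3
= 484 (after 2 factors)
= 10648 (after 3 factors)
= 10648

10648


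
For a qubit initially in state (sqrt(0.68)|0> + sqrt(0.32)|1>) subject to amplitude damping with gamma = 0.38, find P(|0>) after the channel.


For amplitude damping with parameter gamma on state sqrt(a)|0> + sqrt(b)|1>:
alpha^2 = 0.68, beta^2 = 0.32
P(|0>) = alpha^2 + gamma * beta^2
= 0.68 + 0.38 * 0.32
= 0.68 + 0.1216
= 0.8016

0.8016


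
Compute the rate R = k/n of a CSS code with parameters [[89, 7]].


Code rate R = k/n
= 7/89
= 0.0787

0.0787


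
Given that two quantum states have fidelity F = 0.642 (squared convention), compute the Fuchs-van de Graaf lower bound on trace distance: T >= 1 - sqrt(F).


Fuchs-van de Graaf (squared-fidelity convention): 1 - sqrt(F) <= T <= sqrt(1 - F).
Lower bound: T >= 1 - sqrt(F)
sqrt(F) = sqrt(0.642) = 0.8012
T >= 1 - 0.8012
T >= 0.1988

0.1988


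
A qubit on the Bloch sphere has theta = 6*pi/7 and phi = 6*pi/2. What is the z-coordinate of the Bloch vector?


theta = 2.6928, phi = 9.4248
r_z = cos(theta) = -0.9010

-0.9010


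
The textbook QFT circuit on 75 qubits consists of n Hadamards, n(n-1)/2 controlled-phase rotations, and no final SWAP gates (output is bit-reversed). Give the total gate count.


Hadamard gates: 75
Controlled rotations: n*(n-1)/2 = 75*74/2 = 2775
SWAP gates: 0 (omitted)
Total = 75 + 2775
= 2850

2850


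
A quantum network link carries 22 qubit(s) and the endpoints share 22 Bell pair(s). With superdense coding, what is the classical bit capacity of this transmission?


Superdense coding allows 2 classical bits per shared entangled pair.
22 pair(s) -> 2 * 22 = 44 classical bits

44


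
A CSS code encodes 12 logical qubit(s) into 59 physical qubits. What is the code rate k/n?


Code rate R = k/n
= 12/59
= 0.2034

0.2034


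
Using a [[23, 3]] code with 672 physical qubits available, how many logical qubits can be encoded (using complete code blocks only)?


Each code block uses 23 physical qubits for 3 logical qubit(s).
Number of complete blocks = floor(672 / 23) = 29
Logical qubits = 29 * 3
= 87

87


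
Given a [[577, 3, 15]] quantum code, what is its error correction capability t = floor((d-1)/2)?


Code parameters: [[577, 3, 15]], distance d = 15.
Number of correctable errors = floor((d-1)/2)
= floor((15 - 1)/2)
= floor(14/2)
= 7

7


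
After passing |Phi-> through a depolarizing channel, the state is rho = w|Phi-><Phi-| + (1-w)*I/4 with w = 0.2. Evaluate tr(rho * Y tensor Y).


|Phi-> = (|00> - |11>)/sqrt(2)
For the pure Bell state, <Y_A Y_B> = +1 (Bell-state Pauli correlator).
The maximally-mixed part I/4 has tr(I/4 * P tensor P) = 0 for any traceless Pauli P.
So <Y_A Y_B>_rho = w * (+1) + (1 - w) * 0
= 0.2 * (+1)
= 0.2000

0.2000


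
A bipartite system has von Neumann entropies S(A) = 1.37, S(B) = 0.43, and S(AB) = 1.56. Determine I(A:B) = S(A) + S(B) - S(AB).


I(A:B) = S(A) + S(B) - S(AB)
= 1.37 + 0.43 - 1.56
= 0.2400

0.2400


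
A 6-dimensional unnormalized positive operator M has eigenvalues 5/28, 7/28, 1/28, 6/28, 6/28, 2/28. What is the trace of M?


tr(M) = sum of eigenvalues
= 5/28 + 7/28 + 1/28 + 6/28 + 6/28 + 2/28
= 27/28
= 0.9643

0.9643


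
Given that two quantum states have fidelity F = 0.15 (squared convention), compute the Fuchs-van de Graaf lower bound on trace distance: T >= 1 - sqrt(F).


Fuchs-van de Graaf (squared-fidelity convention): 1 - sqrt(F) <= T <= sqrt(1 - F).
Lower bound: T >= 1 - sqrt(F)
sqrt(F) = sqrt(0.15) = 0.3873
T >= 1 - 0.3873
T >= 0.6127

0.6127


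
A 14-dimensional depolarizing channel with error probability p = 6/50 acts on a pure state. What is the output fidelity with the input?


F = (1-p) + p/d
= (1 - 0.1200) + 0.1200/14
= 0.8800 + 0.0086
= 0.8886

0.8886


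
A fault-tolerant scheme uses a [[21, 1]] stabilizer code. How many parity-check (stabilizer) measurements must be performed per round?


For an [[n,k]] stabilizer code:
Number of stabilizer generators = n - k
= 21 - 1
= 20

20


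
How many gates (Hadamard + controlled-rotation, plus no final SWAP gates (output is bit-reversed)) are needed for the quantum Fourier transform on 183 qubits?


Hadamard gates: 183
Controlled rotations: n*(n-1)/2 = 183*182/2 = 16653
SWAP gates: 0 (omitted)
Total = 183 + 16653
= 16836

16836


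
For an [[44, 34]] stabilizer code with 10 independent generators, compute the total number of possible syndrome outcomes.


Each stabilizer generator gives a binary (+1 or -1) measurement outcome.
With 10 independent generators:
Total syndromes = 2^10
= 1024

1024


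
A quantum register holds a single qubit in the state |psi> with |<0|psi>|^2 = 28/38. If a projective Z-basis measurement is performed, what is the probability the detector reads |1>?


|alpha|^2 = 28/38 = 0.7368
|beta|^2 = 1 - 28/38 = 10/38 = 0.2632
P(|1>) = |beta|^2 = 0.2632

0.2632


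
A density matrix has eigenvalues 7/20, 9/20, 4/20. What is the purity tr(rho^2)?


tr(rho^2) = sum of eigenvalues squared
= (7/20)^2 + (9/20)^2 + (4/20)^2
= (49 + 81 + 16) / 400
= 146/400
= 0.3650

0.3650


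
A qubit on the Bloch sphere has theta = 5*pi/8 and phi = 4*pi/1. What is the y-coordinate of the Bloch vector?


theta = 1.9635, phi = 12.5664
r_y = sin(theta)*sin(phi) = 0.9239 * 0.0000
r_y = 0.0000

0.0000


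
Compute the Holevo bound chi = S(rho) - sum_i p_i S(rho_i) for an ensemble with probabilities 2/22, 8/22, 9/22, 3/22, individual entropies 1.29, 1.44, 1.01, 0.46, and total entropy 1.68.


chi = S(rho) - sum_i p_i * S(rho_i)
Weighted entropy = 2/22 * 1.29 + 8/22 * 1.44 + 9/22 * 1.01 + 3/22 * 0.46
= 1.1168
chi = 1.68 - 1.1168
= 0.5632

0.5632


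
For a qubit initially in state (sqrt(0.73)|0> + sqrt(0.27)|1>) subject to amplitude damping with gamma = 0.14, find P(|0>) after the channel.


For amplitude damping with parameter gamma on state sqrt(a)|0> + sqrt(b)|1>:
alpha^2 = 0.73, beta^2 = 0.27
P(|0>) = alpha^2 + gamma * beta^2
= 0.73 + 0.14 * 0.27
= 0.73 + 0.0378
= 0.7678

0.7678


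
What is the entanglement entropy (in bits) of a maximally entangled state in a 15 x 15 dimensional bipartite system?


For a maximally entangled state in d x d:
S = log2(d) = log2(15)
= 3.9069

3.9069


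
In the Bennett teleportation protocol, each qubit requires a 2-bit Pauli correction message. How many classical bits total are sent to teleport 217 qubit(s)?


Quantum teleportation requires 2 classical bits per qubit teleported.
217 qubit(s) -> 2 * 217 = 434 classical bits

434


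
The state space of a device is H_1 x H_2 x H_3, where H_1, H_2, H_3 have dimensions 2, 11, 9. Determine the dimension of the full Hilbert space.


dim(H_1 x H_2 x H_3) = 2 * 11 * 9
= 22 * 9
= 198

198


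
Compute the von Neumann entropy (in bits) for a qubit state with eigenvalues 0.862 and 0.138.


S = -p*log2(p) - (1-p)*log2(1-p)
p = 0.8620, 1-p = 0.1380
= -0.8620 * log2(0.8620) - 0.1380 * log2(0.1380)
= -(-0.1847) - (-0.3943)
= 0.5790

0.5790


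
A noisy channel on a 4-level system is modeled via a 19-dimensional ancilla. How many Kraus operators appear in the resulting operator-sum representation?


Tracing out the environment in an orthonormal basis {|i>_E} gives Kraus operators K_i = <i|_E U |0>_E.
Number of Kraus operators = dim(H_env) = d_env
= 19

19


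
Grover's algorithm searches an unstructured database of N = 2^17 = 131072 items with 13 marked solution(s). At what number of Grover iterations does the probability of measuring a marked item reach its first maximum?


After j Grover iterations the success probability is P(j) = sin^2((2j+1)*theta), where sin(theta) = sqrt(k/N).
N = 2^17 = 131072, k = 13
sin(theta) = sqrt(k/N) = 0.009959022487
theta = arcsin(sqrt(k/N)) = 0.009959187121 rad
P(j) reaches its first maximum when (2j+1)*theta is as close as possible to pi/2, i.e. j = round(pi/(4*theta) - 1/2).
pi/(4*theta) - 1/2 = 78.3617
(For comparison, the common estimate pi/4 * sqrt(N/k) = 78.8630; the exact maximiser is used here.)
Optimal iterations = 78

78


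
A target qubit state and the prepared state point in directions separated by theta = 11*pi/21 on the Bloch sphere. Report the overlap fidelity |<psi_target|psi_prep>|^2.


For states separated by angle theta on Bloch sphere:
F = cos^2(theta/2)
theta = 11*pi/21 = 1.6456
theta/2 = 0.8228
cos(theta/2) = 0.6802
F = 0.4626

0.4626


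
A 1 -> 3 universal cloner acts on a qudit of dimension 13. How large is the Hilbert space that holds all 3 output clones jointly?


Output space = H^(tensor 3) where dim(H) = 13
dim = 13^3
= 169 (after 2 factors)
= 2197 (after 3 factors)
= 2197

2197


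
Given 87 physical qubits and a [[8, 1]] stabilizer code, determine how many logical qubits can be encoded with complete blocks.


Each code block uses 8 physical qubits for 1 logical qubit(s).
Number of complete blocks = floor(87 / 8) = 10
Logical qubits = 10 * 1
= 10

10


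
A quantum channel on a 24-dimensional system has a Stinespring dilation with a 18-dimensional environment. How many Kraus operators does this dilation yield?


Tracing out the environment in an orthonormal basis {|i>_E} gives Kraus operators K_i = <i|_E U |0>_E.
Number of Kraus operators = dim(H_env) = d_env
= 18

18


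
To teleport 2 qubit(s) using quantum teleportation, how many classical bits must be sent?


Quantum teleportation requires 2 classical bits per qubit teleported.
2 qubit(s) -> 2 * 2 = 4 classical bits

4


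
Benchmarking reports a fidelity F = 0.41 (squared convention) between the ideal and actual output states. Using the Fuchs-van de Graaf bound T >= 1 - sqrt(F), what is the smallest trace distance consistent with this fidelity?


Fuchs-van de Graaf (squared-fidelity convention): 1 - sqrt(F) <= T <= sqrt(1 - F).
Lower bound: T >= 1 - sqrt(F)
sqrt(F) = sqrt(0.41) = 0.6403
T >= 1 - 0.6403
T >= 0.3597

0.3597


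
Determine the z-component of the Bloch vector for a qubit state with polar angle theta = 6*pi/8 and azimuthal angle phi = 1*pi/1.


theta = 2.3562, phi = 3.1416
r_z = cos(theta) = -0.7071

-0.7071


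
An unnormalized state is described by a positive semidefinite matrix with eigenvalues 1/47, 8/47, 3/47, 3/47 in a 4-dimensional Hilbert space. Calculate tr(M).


tr(M) = sum of eigenvalues
= 1/47 + 8/47 + 3/47 + 3/47
= 15/47
= 0.3191

0.3191


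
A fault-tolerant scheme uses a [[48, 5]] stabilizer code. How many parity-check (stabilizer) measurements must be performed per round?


For an [[n,k]] stabilizer code:
Number of stabilizer generators = n - k
= 48 - 5
= 43

43


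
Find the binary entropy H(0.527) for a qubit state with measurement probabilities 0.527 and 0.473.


S = -p*log2(p) - (1-p)*log2(1-p)
p = 0.5270, 1-p = 0.4730
= -0.5270 * log2(0.5270) - 0.4730 * log2(0.4730)
= -(-0.4870) - (-0.5109)
= 0.9979

0.9979


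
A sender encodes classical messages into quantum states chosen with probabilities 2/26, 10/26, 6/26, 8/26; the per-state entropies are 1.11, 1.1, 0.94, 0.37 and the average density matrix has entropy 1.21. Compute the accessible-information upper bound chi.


chi = S(rho) - sum_i p_i * S(rho_i)
Weighted entropy = 2/26 * 1.11 + 10/26 * 1.1 + 6/26 * 0.94 + 8/26 * 0.37
= 0.8392
chi = 1.21 - 0.8392
= 0.3708

0.3708


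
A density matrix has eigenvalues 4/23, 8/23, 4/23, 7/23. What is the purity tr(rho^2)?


tr(rho^2) = sum of eigenvalues squared
= (4/23)^2 + (8/23)^2 + (4/23)^2 + (7/23)^2
= (16 + 64 + 16 + 49) / 529
= 145/529
= 0.2741

0.2741


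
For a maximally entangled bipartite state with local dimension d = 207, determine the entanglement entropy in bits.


For a maximally entangled state in d x d:
S = log2(d) = log2(207)
= 7.6935

7.6935


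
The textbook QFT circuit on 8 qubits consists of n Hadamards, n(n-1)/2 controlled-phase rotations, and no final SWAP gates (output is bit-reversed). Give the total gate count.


Hadamard gates: 8
Controlled rotations: n*(n-1)/2 = 8*7/2 = 28
SWAP gates: 0 (omitted)
Total = 8 + 28
= 36

36


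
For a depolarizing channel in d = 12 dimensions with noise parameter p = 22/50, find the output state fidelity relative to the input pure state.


F = (1-p) + p/d
= (1 - 0.4400) + 0.4400/12
= 0.5600 + 0.0367
= 0.5967

0.5967


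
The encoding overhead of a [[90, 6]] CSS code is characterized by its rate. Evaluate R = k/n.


Code rate R = k/n
= 6/90
= 0.0667

0.0667


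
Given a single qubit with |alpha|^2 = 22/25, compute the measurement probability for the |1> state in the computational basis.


|alpha|^2 = 22/25 = 0.8800
|beta|^2 = 1 - 22/25 = 3/25 = 0.1200
P(|1>) = |beta|^2 = 0.1200

0.1200


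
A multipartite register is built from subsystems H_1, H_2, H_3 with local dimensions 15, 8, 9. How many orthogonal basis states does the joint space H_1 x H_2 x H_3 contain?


dim(H_1 x H_2 x H_3) = 15 * 8 * 9
= 120 * 9
= 1080

1080


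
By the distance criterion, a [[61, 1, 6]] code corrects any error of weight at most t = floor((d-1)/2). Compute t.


Code parameters: [[61, 1, 6]], distance d = 6.
Number of correctable errors = floor((d-1)/2)
= floor((6 - 1)/2)
= floor(5/2)
= 2

2


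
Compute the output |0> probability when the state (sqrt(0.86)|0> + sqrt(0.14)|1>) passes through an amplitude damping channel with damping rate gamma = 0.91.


For amplitude damping with parameter gamma on state sqrt(a)|0> + sqrt(b)|1>:
alpha^2 = 0.86, beta^2 = 0.14
P(|0>) = alpha^2 + gamma * beta^2
= 0.86 + 0.91 * 0.14
= 0.86 + 0.1274
= 0.9874

0.9874


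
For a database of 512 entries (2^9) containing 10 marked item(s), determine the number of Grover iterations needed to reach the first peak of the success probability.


After j Grover iterations the success probability is P(j) = sin^2((2j+1)*theta), where sin(theta) = sqrt(k/N).
N = 2^9 = 512, k = 10
sin(theta) = sqrt(k/N) = 0.1397542486
theta = arcsin(sqrt(k/N)) = 0.1402132233 rad
P(j) reaches its first maximum when (2j+1)*theta is as close as possible to pi/2, i.e. j = round(pi/(4*theta) - 1/2).
pi/(4*theta) - 1/2 = 5.1015
(For comparison, the common estimate pi/4 * sqrt(N/k) = 5.6199; the exact maximiser is used here.)
Optimal iterations = 5

5


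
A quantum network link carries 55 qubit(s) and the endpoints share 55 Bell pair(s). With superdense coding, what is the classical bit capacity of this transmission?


Superdense coding allows 2 classical bits per shared entangled pair.
55 pair(s) -> 2 * 55 = 110 classical bits

110


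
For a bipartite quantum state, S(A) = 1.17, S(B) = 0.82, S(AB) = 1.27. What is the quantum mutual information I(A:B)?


I(A:B) = S(A) + S(B) - S(AB)
= 1.17 + 0.82 - 1.27
= 0.7200

0.7200


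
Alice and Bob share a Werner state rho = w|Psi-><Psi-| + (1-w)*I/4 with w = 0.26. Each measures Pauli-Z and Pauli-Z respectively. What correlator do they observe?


|Psi-> = (|01> - |10>)/sqrt(2)
For the pure Bell state, <Z_A Z_B> = -1 (Bell-state Pauli correlator).
The maximally-mixed part I/4 has tr(I/4 * P tensor P) = 0 for any traceless Pauli P.
So <Z_A Z_B>_rho = w * (-1) + (1 - w) * 0
= 0.26 * (-1)
= -0.2600

-0.2600


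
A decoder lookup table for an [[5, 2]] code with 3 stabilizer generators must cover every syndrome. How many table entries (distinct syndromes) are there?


Each stabilizer generator gives a binary (+1 or -1) measurement outcome.
With 3 independent generators:
Total syndromes = 2^3
= 8

8


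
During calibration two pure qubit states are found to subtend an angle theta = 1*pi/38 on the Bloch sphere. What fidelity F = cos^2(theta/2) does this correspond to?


For states separated by angle theta on Bloch sphere:
F = cos^2(theta/2)
theta = 1*pi/38 = 0.0827
theta/2 = 0.0413
cos(theta/2) = 0.9991
F = 0.9983

0.9983


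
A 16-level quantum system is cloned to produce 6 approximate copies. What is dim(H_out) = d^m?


Output space = H^(tensor 6) where dim(H) = 16
dim = 16^6
= 256 (after 2 factors)
= 4096 (after 3 factors)
= 65536 (after 4 factors)
= 1048576 (after 5 factors)
= 16777216 (after 6 factors)
= 16777216

16777216


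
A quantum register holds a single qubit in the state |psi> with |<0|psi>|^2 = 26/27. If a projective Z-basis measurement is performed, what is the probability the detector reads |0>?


|alpha|^2 = 26/27 = 0.9630
|beta|^2 = 1 - 26/27 = 1/27 = 0.0370
P(|0>) = |alpha|^2 = 0.9630

0.9630


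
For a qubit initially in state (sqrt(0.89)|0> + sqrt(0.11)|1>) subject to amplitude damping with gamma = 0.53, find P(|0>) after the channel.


For amplitude damping with parameter gamma on state sqrt(a)|0> + sqrt(b)|1>:
alpha^2 = 0.89, beta^2 = 0.11
P(|0>) = alpha^2 + gamma * beta^2
= 0.89 + 0.53 * 0.11
= 0.89 + 0.0583
= 0.9483

0.9483


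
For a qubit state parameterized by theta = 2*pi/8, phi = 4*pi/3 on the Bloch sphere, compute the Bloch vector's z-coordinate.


theta = 0.7854, phi = 4.1888
r_z = cos(theta) = 0.7071

0.7071


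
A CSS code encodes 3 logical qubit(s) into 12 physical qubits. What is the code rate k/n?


Code rate R = k/n
= 3/12
= 0.2500

0.2500


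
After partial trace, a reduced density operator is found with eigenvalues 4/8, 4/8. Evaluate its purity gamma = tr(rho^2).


tr(rho^2) = sum of eigenvalues squared
= (4/8)^2 + (4/8)^2
= (16 + 16) / 64
= 32/64
= 0.5000

0.5000


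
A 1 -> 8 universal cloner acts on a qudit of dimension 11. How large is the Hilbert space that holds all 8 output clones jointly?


Output space = H^(tensor 8) where dim(H) = 11
dim = 11^8
= 121 (after 2 factors)
= 1331 (after 3 factors)
= 14641 (after 4 factors)
= 161051 (after 5 factors)
= 1771561 (after 6 factors)
= 19487171 (after 7 factors)
= 214358881 (after 8 factors)
= 214358881

214358881


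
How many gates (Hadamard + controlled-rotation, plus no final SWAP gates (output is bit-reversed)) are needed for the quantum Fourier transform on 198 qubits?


Hadamard gates: 198
Controlled rotations: n*(n-1)/2 = 198*197/2 = 19503
SWAP gates: 0 (omitted)
Total = 198 + 19503
= 19701

19701


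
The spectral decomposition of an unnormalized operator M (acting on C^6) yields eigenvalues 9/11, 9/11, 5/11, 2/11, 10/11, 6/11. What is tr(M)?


tr(M) = sum of eigenvalues
= 9/11 + 9/11 + 5/11 + 2/11 + 10/11 + 6/11
= 41/11
= 3.7273

3.7273


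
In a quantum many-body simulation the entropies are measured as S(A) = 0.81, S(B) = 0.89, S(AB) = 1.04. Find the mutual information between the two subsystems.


I(A:B) = S(A) + S(B) - S(AB)
= 0.81 + 0.89 - 1.04
= 0.6600

0.6600


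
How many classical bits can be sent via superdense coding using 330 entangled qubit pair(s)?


Superdense coding allows 2 classical bits per shared entangled pair.
330 pair(s) -> 2 * 330 = 660 classical bits

660


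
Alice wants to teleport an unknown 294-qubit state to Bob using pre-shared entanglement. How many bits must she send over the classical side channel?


Quantum teleportation requires 2 classical bits per qubit teleported.
294 qubit(s) -> 2 * 294 = 588 classical bits

588


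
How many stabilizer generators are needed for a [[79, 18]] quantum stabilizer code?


For an [[n,k]] stabilizer code:
Number of stabilizer generators = n - k
= 79 - 18
= 61

61


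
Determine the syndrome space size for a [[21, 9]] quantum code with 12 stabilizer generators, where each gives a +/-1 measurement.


Each stabilizer generator gives a binary (+1 or -1) measurement outcome.
With 12 independent generators:
Total syndromes = 2^12
= 4096

4096


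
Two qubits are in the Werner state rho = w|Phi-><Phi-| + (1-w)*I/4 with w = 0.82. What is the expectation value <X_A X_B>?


|Phi-> = (|00> - |11>)/sqrt(2)
For the pure Bell state, <X_A X_B> = -1 (Bell-state Pauli correlator).
The maximally-mixed part I/4 has tr(I/4 * P tensor P) = 0 for any traceless Pauli P.
So <X_A X_B>_rho = w * (-1) + (1 - w) * 0
= 0.82 * (-1)
= -0.8200

-0.8200


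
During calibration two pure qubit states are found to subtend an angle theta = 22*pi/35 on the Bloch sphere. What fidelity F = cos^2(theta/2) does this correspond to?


For states separated by angle theta on Bloch sphere:
F = cos^2(theta/2)
theta = 22*pi/35 = 1.9747
theta/2 = 0.9874
cos(theta/2) = 0.5509
F = 0.3035

0.3035


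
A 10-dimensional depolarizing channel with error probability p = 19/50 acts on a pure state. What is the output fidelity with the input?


F = (1-p) + p/d
= (1 - 0.3800) + 0.3800/10
= 0.6200 + 0.0380
= 0.6580

0.6580


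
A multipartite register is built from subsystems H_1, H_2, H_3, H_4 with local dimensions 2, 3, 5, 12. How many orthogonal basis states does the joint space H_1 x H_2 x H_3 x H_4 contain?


dim(H_1 x H_2 x H_3 x H_4) = 2 * 3 * 5 * 12
= 6 * 5 * 12
= 30 * 12
= 360

360


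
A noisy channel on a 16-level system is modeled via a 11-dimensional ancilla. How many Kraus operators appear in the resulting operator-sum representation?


Tracing out the environment in an orthonormal basis {|i>_E} gives Kraus operators K_i = <i|_E U |0>_E.
Number of Kraus operators = dim(H_env) = d_env
= 11

11


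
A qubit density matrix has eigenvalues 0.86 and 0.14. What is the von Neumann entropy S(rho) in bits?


S = -p*log2(p) - (1-p)*log2(1-p)
p = 0.8600, 1-p = 0.1400
= -0.8600 * log2(0.8600) - 0.1400 * log2(0.1400)
= -(-0.1871) - (-0.3971)
= 0.5842

0.5842


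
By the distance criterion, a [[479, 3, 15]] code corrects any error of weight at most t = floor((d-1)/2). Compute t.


Code parameters: [[479, 3, 15]], distance d = 15.
Number of correctable errors = floor((d-1)/2)
= floor((15 - 1)/2)
= floor(14/2)
= 7

7


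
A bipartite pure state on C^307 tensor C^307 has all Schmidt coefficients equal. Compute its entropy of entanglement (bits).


For a maximally entangled state in d x d:
S = log2(d) = log2(307)
= 8.2621

8.2621


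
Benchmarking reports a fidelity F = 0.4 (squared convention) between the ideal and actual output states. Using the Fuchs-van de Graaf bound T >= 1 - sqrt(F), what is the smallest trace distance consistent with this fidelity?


Fuchs-van de Graaf (squared-fidelity convention): 1 - sqrt(F) <= T <= sqrt(1 - F).
Lower bound: T >= 1 - sqrt(F)
sqrt(F) = sqrt(0.4) = 0.6325
T >= 1 - 0.6325
T >= 0.3675

0.3675


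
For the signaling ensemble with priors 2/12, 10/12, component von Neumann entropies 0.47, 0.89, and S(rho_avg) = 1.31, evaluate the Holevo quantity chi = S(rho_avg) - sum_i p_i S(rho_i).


chi = S(rho) - sum_i p_i * S(rho_i)
Weighted entropy = 2/12 * 0.47 + 10/12 * 0.89
= 0.8200
chi = 1.31 - 0.8200
= 0.4900

0.4900


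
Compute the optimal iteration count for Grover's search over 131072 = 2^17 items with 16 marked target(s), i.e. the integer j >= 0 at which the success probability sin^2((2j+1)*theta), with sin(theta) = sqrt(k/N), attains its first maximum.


After j Grover iterations the success probability is P(j) = sin^2((2j+1)*theta), where sin(theta) = sqrt(k/N).
N = 2^17 = 131072, k = 16
sin(theta) = sqrt(k/N) = 0.01104854346
theta = arcsin(sqrt(k/N)) = 0.01104876825 rad
P(j) reaches its first maximum when (2j+1)*theta is as close as possible to pi/2, i.e. j = round(pi/(4*theta) - 1/2).
pi/(4*theta) - 1/2 = 70.5847
(For comparison, the common estimate pi/4 * sqrt(N/k) = 71.0861; the exact maximiser is used here.)
Optimal iterations = 71

71


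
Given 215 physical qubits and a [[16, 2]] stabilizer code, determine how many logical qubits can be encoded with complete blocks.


Each code block uses 16 physical qubits for 2 logical qubit(s).
Number of complete blocks = floor(215 / 16) = 13
Logical qubits = 13 * 2
= 26

26


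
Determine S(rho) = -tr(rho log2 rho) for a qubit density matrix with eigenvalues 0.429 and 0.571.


S = -p*log2(p) - (1-p)*log2(1-p)
p = 0.4290, 1-p = 0.5710
= -0.4290 * log2(0.4290) - 0.5710 * log2(0.5710)
= -(-0.5238) - (-0.4616)
= 0.9854

0.9854


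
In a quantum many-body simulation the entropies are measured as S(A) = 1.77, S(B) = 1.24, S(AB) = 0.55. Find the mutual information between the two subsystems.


I(A:B) = S(A) + S(B) - S(AB)
= 1.77 + 1.24 - 0.55
= 2.4600

2.4600


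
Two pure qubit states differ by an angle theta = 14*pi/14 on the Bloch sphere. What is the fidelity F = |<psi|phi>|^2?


For states separated by angle theta on Bloch sphere:
F = cos^2(theta/2)
theta = 14*pi/14 = 3.1416
theta/2 = 1.5708
cos(theta/2) = 0.0000
F = 0.0000

0.0000


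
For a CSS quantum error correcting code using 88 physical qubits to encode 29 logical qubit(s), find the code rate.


Code rate R = k/n
= 29/88
= 0.3295

0.3295


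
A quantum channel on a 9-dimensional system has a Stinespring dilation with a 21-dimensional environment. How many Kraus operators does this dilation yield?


Tracing out the environment in an orthonormal basis {|i>_E} gives Kraus operators K_i = <i|_E U |0>_E.
Number of Kraus operators = dim(H_env) = d_env
= 21

21


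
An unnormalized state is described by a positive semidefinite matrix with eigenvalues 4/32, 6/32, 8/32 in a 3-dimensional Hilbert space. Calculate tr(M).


tr(M) = sum of eigenvalues
= 4/32 + 6/32 + 8/32
= 18/32
= 0.5625

0.5625


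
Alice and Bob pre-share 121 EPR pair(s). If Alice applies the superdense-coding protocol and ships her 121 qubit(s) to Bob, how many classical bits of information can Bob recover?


Superdense coding allows 2 classical bits per shared entangled pair.
121 pair(s) -> 2 * 121 = 242 classical bits

242


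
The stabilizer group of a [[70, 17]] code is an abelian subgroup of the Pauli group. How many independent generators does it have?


For an [[n,k]] stabilizer code:
Number of stabilizer generators = n - k
= 70 - 17
= 53

53


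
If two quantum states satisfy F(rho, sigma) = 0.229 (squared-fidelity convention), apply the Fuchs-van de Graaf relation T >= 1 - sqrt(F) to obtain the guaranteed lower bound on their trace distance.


Fuchs-van de Graaf (squared-fidelity convention): 1 - sqrt(F) <= T <= sqrt(1 - F).
Lower bound: T >= 1 - sqrt(F)
sqrt(F) = sqrt(0.229) = 0.4785
T >= 1 - 0.4785
T >= 0.5215

0.5215


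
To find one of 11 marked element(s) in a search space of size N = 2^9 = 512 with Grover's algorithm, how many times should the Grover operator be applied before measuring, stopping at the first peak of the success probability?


After j Grover iterations the success probability is P(j) = sin^2((2j+1)*theta), where sin(theta) = sqrt(k/N).
N = 2^9 = 512, k = 11
sin(theta) = sqrt(k/N) = 0.1465754925
theta = arcsin(sqrt(k/N)) = 0.1471054797 rad
P(j) reaches its first maximum when (2j+1)*theta is as close as possible to pi/2, i.e. j = round(pi/(4*theta) - 1/2).
pi/(4*theta) - 1/2 = 4.8390
(For comparison, the common estimate pi/4 * sqrt(N/k) = 5.3583; the exact maximiser is used here.)
Optimal iterations = 5

5


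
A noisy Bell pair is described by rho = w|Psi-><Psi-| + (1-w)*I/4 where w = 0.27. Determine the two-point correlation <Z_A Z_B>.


|Psi-> = (|01> - |10>)/sqrt(2)
For the pure Bell state, <Z_A Z_B> = -1 (Bell-state Pauli correlator).
The maximally-mixed part I/4 has tr(I/4 * P tensor P) = 0 for any traceless Pauli P.
So <Z_A Z_B>_rho = w * (-1) + (1 - w) * 0
= 0.27 * (-1)
= -0.2700

-0.2700


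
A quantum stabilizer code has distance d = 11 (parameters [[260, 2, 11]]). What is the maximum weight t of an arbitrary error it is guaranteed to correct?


Code parameters: [[260, 2, 11]], distance d = 11.
Number of correctable errors = floor((d-1)/2)
= floor((11 - 1)/2)
= floor(10/2)
= 5

5


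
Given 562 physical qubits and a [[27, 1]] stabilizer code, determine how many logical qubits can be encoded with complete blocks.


Each code block uses 27 physical qubits for 1 logical qubit(s).
Number of complete blocks = floor(562 / 27) = 20
Logical qubits = 20 * 1
= 20

20


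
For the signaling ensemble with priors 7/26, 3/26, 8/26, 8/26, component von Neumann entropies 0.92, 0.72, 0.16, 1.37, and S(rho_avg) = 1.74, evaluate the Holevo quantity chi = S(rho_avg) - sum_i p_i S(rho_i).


chi = S(rho) - sum_i p_i * S(rho_i)
Weighted entropy = 7/26 * 0.92 + 3/26 * 0.72 + 8/26 * 0.16 + 8/26 * 1.37
= 0.8015
chi = 1.74 - 0.8015
= 0.9385

0.9385


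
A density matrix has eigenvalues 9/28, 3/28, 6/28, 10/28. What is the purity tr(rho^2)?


tr(rho^2) = sum of eigenvalues squared
= (9/28)^2 + (3/28)^2 + (6/28)^2 + (10/28)^2
= (81 + 9 + 36 + 100) / 784
= 226/784
= 0.2883

0.2883


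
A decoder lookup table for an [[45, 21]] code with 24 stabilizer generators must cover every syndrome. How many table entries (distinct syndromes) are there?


Each stabilizer generator gives a binary (+1 or -1) measurement outcome.
With 24 independent generators:
Total syndromes = 2^24
= 16777216

16777216


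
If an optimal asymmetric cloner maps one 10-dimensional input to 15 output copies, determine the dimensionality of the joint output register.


Output space = H^(tensor 15) where dim(H) = 10
dim = 10^15
= 100 (after 2 factors)
= 1000 (after 3 factors)
= 10000 (after 4 factors)
= 100000 (after 5 factors)
= 1000000 (after 6 factors)
= 10000000 (after 7 factors)
= 100000000 (after 8 factors)
= 1000000000 (after 9 factors)
= 10000000000 (after 10 factors)
= 100000000000 (after 11 factors)
= 1000000000000 (after 12 factors)
= 10000000000000 (after 13 factors)
= 100000000000000 (after 14 factors)
= 1000000000000000 (after 15 factors)
= 1000000000000000

1000000000000000
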